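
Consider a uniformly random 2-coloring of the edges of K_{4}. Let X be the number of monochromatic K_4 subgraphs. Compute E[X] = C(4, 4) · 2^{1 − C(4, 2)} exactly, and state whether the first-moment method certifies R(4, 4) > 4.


E[X] = C(4, 4) · 2^{1 − 6} = 1 · 2^{−5} = 1/32.
As a reduced fraction: E[X] = 1/32 ≈ 0.031.
Is E[X] < 1? YES.
Since E[X] < 1, there exists a 2-coloring of K_{4} with no monochromatic K_4; hence R(4, 4) > 4.

E[X] = 1/32 ≈ 0.031; E[X] < 1, so R(4, 4) > 4.


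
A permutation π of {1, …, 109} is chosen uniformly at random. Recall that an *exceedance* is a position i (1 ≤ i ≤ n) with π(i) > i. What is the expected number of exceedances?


Write X = Σ_{i=1}^{109} X_i, where X_i = 1_{π(i) > i}.
For each fixed i, π(i) is uniform over {1, …, 109} (marginal of a uniform permutation), so P[π(i) > i] = (n − i)/n. Summing: Σ_{i=1}^{109} (n − i)/n = (0 + 1 + … + 108)/109 = 109(109 − 1)/(2·109) = (109 − 1)/2.
Hence E[X] = Σ_{i=1}^{109} (109 − i)/109 = 54 ≈ 54.000000.

E[X] = 54 = 54.000000.


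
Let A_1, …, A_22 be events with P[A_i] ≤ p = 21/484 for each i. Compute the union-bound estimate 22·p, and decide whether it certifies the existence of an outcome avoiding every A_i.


Union bound: P[∪_{i=1}^{22} A_i] ≤ Σ_i P[A_i] ≤ 22·p = 22·(21/484) = 21/22.
Numerically: 21/22 ≈ 0.95455.
Is 21/22 < 1? YES.
Since P[∪ A_i] ≤ 21/22 < 1, the complement has P[∩ A_i^c] ≥ 1 − 21/22 = 1/22 > 0, so some outcome avoids every A_i.

22·p = 21/22 ≈ 0.95455; existence CERTIFIED by the union bound.


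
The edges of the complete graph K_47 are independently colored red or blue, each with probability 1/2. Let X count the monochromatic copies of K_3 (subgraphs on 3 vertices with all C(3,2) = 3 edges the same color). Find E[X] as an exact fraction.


Let X = Σ_S X_S over the C(47, 3) = 16215 subsets S of size 3, where X_S = 1 if the K_3 on S is monochromatic.
For a fixed S, the K_3 on S has C(3, 2) = 3 edges. P[all 3 edges red] = (1/2)^3, and likewise for blue, so P[monochromatic] = 2·(1/2)^3 = 2^{1 − 3} = 1/4.
Summing: E[X] = C(47, 3) · 2^{1 − 3} = 16215 · 1/4 = 16215/4.
Numerically: E[X] ≈ 4053.7500.

E[X] = C(47,3)·2^(1−C(3,2)) = 16215/4 ≈ 4053.7500.


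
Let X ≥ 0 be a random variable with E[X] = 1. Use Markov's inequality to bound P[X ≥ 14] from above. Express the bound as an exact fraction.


μ = E[X] = 1, a = 14.
Markov: P[X ≥ 14] ≤ μ/a = (1)/14 = 1/14.
Numerically: ≈ 0.071.
(Since a = 14 > μ = 1.000, the bound 1/14 is < 1 and informative.)

P[X ≥ 14] ≤ 1/14 ≈ 0.071.


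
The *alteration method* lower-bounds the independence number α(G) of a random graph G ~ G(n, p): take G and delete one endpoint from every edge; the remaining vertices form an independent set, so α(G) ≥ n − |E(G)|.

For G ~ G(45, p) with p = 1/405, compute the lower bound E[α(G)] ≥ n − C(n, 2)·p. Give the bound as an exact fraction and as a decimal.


E[|E(G)|] = C(45, 2)·p = 990 · (1/405) = 22/9.
E[α(G)] ≥ n − E[|E(G)|] = 45 − 22/9 = 383/9.
Numerically: ≈ 42.555556.
(This is only a lower bound; the true E[α(G)] may be larger.)

E[α(G)] ≥ 383/9 ≈ 42.555556.


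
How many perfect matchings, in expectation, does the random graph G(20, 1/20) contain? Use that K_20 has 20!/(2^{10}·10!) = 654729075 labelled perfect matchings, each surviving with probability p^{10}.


K_20 has 20!/(2^{10}·10!) = 654729075 labelled perfect matchings.
For each such perfect matching H, let X_H = 1 if all 10 edges of H are present in G. Then P[X_H = 1] = p^{10} = (1/20)^{10} = 1/10240000000000.
Summing the indicators: E[X] = Σ_H E[X_H] = 654729075 · p^{10} = 654729075 · 1/10240000000000 = 26189163/409600000000.
Numerically: E[X] ≈ 6.394e-05.

E[X] = 654729075 · (1/20)^{10} = 26189163/409600000000 ≈ 6.394e-05.


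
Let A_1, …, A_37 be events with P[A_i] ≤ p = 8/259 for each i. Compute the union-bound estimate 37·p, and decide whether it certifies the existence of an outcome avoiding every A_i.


Union bound: P[∪_{i=1}^{37} A_i] ≤ Σ_i P[A_i] ≤ 37·p = 37·(8/259) = 8/7.
Numerically: 8/7 ≈ 1.14286.
Is 8/7 < 1? NO.
Since the bound 8/7 is ≥ 1, the union bound is uninformative here; it does NOT by itself certify existence.

37·p = 8/7 ≈ 1.14286; existence NOT certified by the union bound.


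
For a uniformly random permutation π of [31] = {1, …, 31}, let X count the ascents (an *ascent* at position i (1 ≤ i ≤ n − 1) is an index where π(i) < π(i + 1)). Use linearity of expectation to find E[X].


Write X = Σ X_I over i = 1, …, 30, with X_I the indicator of one ascent.
There are 30 indicators.
For each fixed i, the pair (π(i), π(i+1)) is a uniformly random ordered pair of distinct values from {1, …, 31}; by symmetry P[π(i) < π(i+1)] = 1/2.
By linearity: E[X] = 30 · (1/2) = (31 − 1) · (1/2) = 15 ≈ 15.000.

E[X] = 15 = 15.000.


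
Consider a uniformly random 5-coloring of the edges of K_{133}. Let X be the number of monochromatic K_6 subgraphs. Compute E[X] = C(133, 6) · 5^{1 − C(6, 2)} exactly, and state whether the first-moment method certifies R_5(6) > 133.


E[X] = C(133, 6) · 5^{1 − 15} = 6856577728 · 5^{−14} = 6856577728/6103515625.
As a reduced fraction: E[X] = 6856577728/6103515625 ≈ 1.12338.
Is E[X] < 1? NO.
Since E[X] ≥ 1, the first-moment bound is inconclusive at n = 133; it does NOT by itself certify R_5(6) > 133.

E[X] = 6856577728/6103515625 ≈ 1.12338; E[X] ≥ 1; first-moment method inconclusive here.


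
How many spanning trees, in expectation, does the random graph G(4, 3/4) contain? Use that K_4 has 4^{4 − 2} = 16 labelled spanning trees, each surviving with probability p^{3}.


K_4 has 4^{4 − 2} = 16 labelled spanning trees.
For each such spanning tree H, let X_H = 1 if all 3 edges of H are present in G. Then P[X_H = 1] = p^{3} = (3/4)^{3} = 27/64.
By linearity of expectation: E[X] = Σ_H E[X_H] = 16 · p^{3} = 16 · 27/64 = 27/4.
Numerically: E[X] ≈ 6.75.

E[X] = 16 · (3/4)^{3} = 27/4 ≈ 6.75.


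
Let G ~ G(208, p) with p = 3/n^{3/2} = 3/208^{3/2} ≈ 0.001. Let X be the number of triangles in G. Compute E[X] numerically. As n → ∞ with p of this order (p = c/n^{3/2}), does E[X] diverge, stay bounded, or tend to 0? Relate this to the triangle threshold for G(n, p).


Number of potential triangles: C(208, 3) = 1478256.
Each occurs with probability p³ ≈ (0.001)³ ≈ 1.00018e-09.
By linearity: E[X] = C(208, 3)·p³ ≈ 1478256 · 1.00018e-09 ≈ 0.001.
Since α = 3/2 > 1, p = c/n^{3/2} = o(1/n) is below the triangle threshold p ~ 1/n. Asymptotically E[X] ~ (c³/6)·n^{3(1−α)} = (3³/6)·n^{-1.5} → 0, so by Markov's inequality G has no triangles w.h.p.

E[X] ≈ 0.001; in regime p = Θ(1/n^{3/2}) E[X] tends to 0 (below the triangle threshold p ~ 1/n).


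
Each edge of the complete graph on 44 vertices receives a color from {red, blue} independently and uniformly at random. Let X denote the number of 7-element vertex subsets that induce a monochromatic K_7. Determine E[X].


Let X = Σ_S X_S over the C(44, 7) = 38320568 subsets S of size 7, where X_S = 1 if the K_7 on S is monochromatic.
For a fixed S, the K_7 on S has C(7, 2) = 21 edges. P[all 21 edges red] = (1/2)^21, and likewise for blue, so P[monochromatic] = 2·(1/2)^21 = 2^{1 − 21} = 1/1048576.
By linearity: E[X] = C(44, 7) · 2^{1 − 21} = 38320568 · 1/1048576 = 4790071/131072.
Numerically: E[X] ≈ 36.54534.

E[X] = C(44,7)·2^(1−C(7,2)) = 4790071/131072 ≈ 36.54534.


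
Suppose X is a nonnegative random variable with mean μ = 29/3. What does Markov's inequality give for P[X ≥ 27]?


μ = E[X] = 29/3, a = 27.
Markov: P[X ≥ 27] ≤ μ/a = (29/3)/27 = 29/81.
Numerically: ≈ 0.358025.
(Since a = 27 > μ = 9.666667, the bound 29/81 is < 1 and informative.)

P[X ≥ 27] ≤ 29/81 ≈ 0.358025.


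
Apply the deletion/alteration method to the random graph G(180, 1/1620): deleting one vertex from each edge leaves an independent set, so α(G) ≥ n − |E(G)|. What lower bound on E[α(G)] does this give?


E[|E(G)|] = C(180, 2)·p = 16110 · (1/1620) = 179/18.
E[α(G)] ≥ n − E[|E(G)|] = 180 − 179/18 = 3061/18.
Numerically: ≈ 170.05556.
(This is only a lower bound; the true E[α(G)] may be larger.)

E[α(G)] ≥ 3061/18 ≈ 170.05556.


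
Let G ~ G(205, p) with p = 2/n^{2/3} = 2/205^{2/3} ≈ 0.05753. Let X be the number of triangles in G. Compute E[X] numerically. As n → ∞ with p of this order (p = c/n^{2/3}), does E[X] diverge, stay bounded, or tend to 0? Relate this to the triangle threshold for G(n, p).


Number of potential triangles: C(205, 3) = 1414910.
Each occurs with probability p³ ≈ (0.05753)³ ≈ 1.903629e-04.
By linearity: E[X] = C(205, 3)·p³ ≈ 1414910 · 1.903629e-04 ≈ 269.3463.
Since α = 2/3 < 1, p = c/n^{2/3} ≫ 1/n is above the triangle threshold p ~ 1/n. Asymptotically E[X] ~ (c³/6)·n^{3(1−α)} = (2³/6)·n^{1} → ∞; triangles are abundant w.h.p.

E[X] ≈ 269.3463; in regime p = Θ(1/n^{2/3}) E[X] diverges (above the triangle threshold p ~ 1/n).


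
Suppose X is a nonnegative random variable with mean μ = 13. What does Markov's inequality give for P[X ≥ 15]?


μ = E[X] = 13, a = 15.
Markov: P[X ≥ 15] ≤ μ/a = (13)/15 = 13/15.
Numerically: ≈ 0.867.
(Since a = 15 > μ = 13.000, the bound 13/15 is < 1 and informative.)

P[X ≥ 15] ≤ 13/15 ≈ 0.867.


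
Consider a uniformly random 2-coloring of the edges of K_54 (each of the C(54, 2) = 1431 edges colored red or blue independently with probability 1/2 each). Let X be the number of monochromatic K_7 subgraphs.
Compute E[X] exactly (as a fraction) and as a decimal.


Let X = Σ_S X_S over the C(54, 7) = 177100560 subsets S of size 7, where X_S = 1 if the K_7 on S is monochromatic.
For a fixed S, the K_7 on S has C(7, 2) = 21 edges. P[all 21 edges red] = (1/2)^21, and likewise for blue, so P[monochromatic] = 2·(1/2)^21 = 2^{1 − 21} = 1/1048576.
Summing: E[X] = C(54, 7) · 2^{1 − 21} = 177100560 · 1/1048576 = 11068785/65536.
Numerically: E[X] ≈ 168.89626.

E[X] = C(54,7)·2^(1−C(7,2)) = 11068785/65536 ≈ 168.89626.


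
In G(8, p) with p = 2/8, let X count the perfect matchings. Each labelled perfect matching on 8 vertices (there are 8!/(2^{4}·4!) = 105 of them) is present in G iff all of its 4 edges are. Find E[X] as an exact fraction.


K_8 has 8!/(2^{4}·4!) = 105 labelled perfect matchings.
For each such perfect matching H, let X_H = 1 if all 4 edges of H are present in G. Then P[X_H = 1] = p^{4} = (1/4)^{4} = 1/256.
By linearity of expectation: E[X] = Σ_H E[X_H] = 105 · p^{4} = 105 · 1/256 = 105/256.
Numerically: E[X] ≈ 0.4102.

E[X] = 105 · (1/4)^{4} = 105/256 ≈ 0.4102.


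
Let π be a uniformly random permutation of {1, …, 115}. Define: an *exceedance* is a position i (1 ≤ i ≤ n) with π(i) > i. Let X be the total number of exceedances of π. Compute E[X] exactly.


Write X = Σ_{i=1}^{115} X_i, where X_i = 1_{π(i) > i}.
For each fixed i, π(i) is uniform over {1, …, 115} (marginal of a uniform permutation), so P[π(i) > i] = (n − i)/n. Summing: Σ_{i=1}^{115} (n − i)/n = (0 + 1 + … + 114)/115 = 115(115 − 1)/(2·115) = (115 − 1)/2.
Hence E[X] = Σ_{i=1}^{115} (115 − i)/115 = 57 ≈ 57.0000.

E[X] = 57 = 57.0000.


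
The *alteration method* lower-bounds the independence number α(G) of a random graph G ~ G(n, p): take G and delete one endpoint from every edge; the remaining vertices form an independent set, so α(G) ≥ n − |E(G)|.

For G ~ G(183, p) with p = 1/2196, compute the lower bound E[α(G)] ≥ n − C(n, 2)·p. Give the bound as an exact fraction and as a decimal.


E[|E(G)|] = C(183, 2)·p = 16653 · (1/2196) = 91/12.
E[α(G)] ≥ n − E[|E(G)|] = 183 − 91/12 = 2105/12.
Numerically: ≈ 175.416667.
(This is only a lower bound; the true E[α(G)] may be larger.)

E[α(G)] ≥ 2105/12 ≈ 175.416667.


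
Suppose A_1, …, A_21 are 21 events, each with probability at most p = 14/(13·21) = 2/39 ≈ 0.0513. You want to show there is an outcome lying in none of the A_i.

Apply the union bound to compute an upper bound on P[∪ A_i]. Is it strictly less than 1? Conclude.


Union bound: P[∪_{i=1}^{21} A_i] ≤ Σ_i P[A_i] ≤ 21·p = 21·(2/39) = 14/13.
Numerically: 14/13 ≈ 1.0769.
Is 14/13 < 1? NO.
Since the bound 14/13 is ≥ 1, the union bound is uninformative here; it does NOT by itself certify existence.

21·p = 14/13 ≈ 1.0769; existence NOT certified by the union bound.


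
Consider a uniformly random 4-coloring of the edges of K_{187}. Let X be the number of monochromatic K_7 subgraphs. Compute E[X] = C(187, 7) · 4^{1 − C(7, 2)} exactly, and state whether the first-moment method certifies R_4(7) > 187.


E[X] = C(187, 7) · 4^{1 − 21} = 1416167483302 · 4^{−20} = 1416167483302/1099511627776.
As a reduced fraction: E[X] = 708083741651/549755813888 ≈ 1.28800.
Is E[X] < 1? NO.
Since E[X] ≥ 1, the first-moment bound is inconclusive at n = 187; it does NOT by itself certify R_4(7) > 187.

E[X] = 708083741651/549755813888 ≈ 1.28800; E[X] ≥ 1; first-moment method inconclusive here.


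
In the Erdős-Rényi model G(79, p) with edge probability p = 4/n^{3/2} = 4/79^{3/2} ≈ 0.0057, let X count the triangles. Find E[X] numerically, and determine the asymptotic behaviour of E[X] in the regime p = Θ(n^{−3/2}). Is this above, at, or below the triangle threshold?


Number of potential triangles: C(79, 3) = 79079.
Each occurs with probability p³ ≈ (0.0057)³ ≈ 1.84866e-07.
By linearity: E[X] = C(79, 3)·p³ ≈ 79079 · 1.84866e-07 ≈ 0.015.
Since α = 3/2 > 1, p = c/n^{3/2} = o(1/n) is below the triangle threshold p ~ 1/n. Asymptotically E[X] ~ (c³/6)·n^{3(1−α)} = (4³/6)·n^{-1.5} → 0, so by Markov's inequality G has no triangles w.h.p.

E[X] ≈ 0.015; in regime p = Θ(1/n^{3/2}) E[X] tends to 0 (below the triangle threshold p ~ 1/n).


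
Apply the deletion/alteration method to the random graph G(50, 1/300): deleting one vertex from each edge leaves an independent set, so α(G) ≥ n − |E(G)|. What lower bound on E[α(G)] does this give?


E[|E(G)|] = C(50, 2)·p = 1225 · (1/300) = 49/12.
E[α(G)] ≥ n − E[|E(G)|] = 50 − 49/12 = 551/12.
Numerically: ≈ 45.9167.
(This is only a lower bound; the true E[α(G)] may be larger.)

E[α(G)] ≥ 551/12 ≈ 45.9167.


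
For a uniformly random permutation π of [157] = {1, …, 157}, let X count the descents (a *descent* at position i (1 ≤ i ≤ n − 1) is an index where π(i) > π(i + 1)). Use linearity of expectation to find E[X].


Write X = Σ X_I over i = 1, …, 156, with X_I the indicator of one descent.
There are 156 indicators.
For each fixed i, the pair (π(i), π(i+1)) is a uniformly random ordered pair of distinct values from {1, …, 157}; by symmetry P[π(i) > π(i+1)] = 1/2.
By linearity: E[X] = 156 · (1/2) = (157 − 1) · (1/2) = 78 ≈ 78.00000.

E[X] = 78 = 78.00000.


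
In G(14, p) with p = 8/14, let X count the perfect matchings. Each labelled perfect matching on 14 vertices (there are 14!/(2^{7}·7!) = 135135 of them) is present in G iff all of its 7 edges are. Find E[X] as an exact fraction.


K_14 has 14!/(2^{7}·7!) = 135135 labelled perfect matchings.
For each such perfect matching H, let X_H = 1 if all 7 edges of H are present in G. Then P[X_H = 1] = p^{7} = (4/7)^{7} = 16384/823543.
Summing the indicators: E[X] = Σ_H E[X_H] = 135135 · p^{7} = 135135 · 16384/823543 = 316293120/117649.
Numerically: E[X] ≈ 2688.

E[X] = 135135 · (4/7)^{7} = 316293120/117649 ≈ 2688.


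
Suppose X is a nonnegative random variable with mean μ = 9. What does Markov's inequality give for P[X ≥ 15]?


μ = E[X] = 9, a = 15.
Markov: P[X ≥ 15] ≤ μ/a = (9)/15 = 3/5.
Numerically: ≈ 0.600.
(Since a = 15 > μ = 9.000, the bound 3/5 is < 1 and informative.)

P[X ≥ 15] ≤ 3/5 ≈ 0.600.


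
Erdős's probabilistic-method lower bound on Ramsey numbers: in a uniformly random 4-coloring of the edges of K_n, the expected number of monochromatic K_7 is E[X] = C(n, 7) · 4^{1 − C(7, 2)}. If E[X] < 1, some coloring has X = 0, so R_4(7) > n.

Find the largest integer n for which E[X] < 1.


We need C(n, 7) · 4^{1 − 21} < 1, i.e. C(n, 7) < 4^{21 − 1} = 1099511627776.
Check values of n near the boundary:
  n = 175: C(175, 7) = 883208107275; 883208107275 < 1099511627776? YES
  n = 176: C(176, 7) = 919790691600; 919790691600 < 1099511627776? YES
  n = 177: C(177, 7) = 957664425960; 957664425960 < 1099511627776? YES
  n = 178: C(178, 7) = 996867063280; 996867063280 < 1099511627776? YES
  n = 179: C(179, 7) = 1037437234460; 1037437234460 < 1099511627776? YES
  n = 180: C(180, 7) = 1079414463600; 1079414463600 < 1099511627776? YES
  n = 181: C(181, 7) = 1122839183400; 1122839183400 < 1099511627776? NO
  n = 182: C(182, 7) = 1167752750736; 1167752750736 < 1099511627776? NO
The largest n with C(n, 7) < 1099511627776 is n = 180 (where E[X] = 67463403975/68719476736 ≈ 0.9817). Hence R_4(7) > 180, i.e. R_4(7) ≥ 181.

Largest n = 180; hence R_4(7) > 180.


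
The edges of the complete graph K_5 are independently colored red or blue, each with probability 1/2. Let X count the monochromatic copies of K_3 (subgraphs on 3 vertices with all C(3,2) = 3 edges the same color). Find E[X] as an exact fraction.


Let X = Σ_S X_S over the C(5, 3) = 10 subsets S of size 3, where X_S = 1 if the K_3 on S is monochromatic.
For a fixed S, the K_3 on S has C(3, 2) = 3 edges. P[all 3 edges red] = (1/2)^3, and likewise for blue, so P[monochromatic] = 2·(1/2)^3 = 2^{1 − 3} = 1/4.
By linearity of expectation: E[X] = C(5, 3) · 2^{1 − 3} = 10 · 1/4 = 5/2.
Numerically: E[X] ≈ 2.500.

E[X] = C(5,3)·2^(1−C(3,2)) = 5/2 ≈ 2.500.


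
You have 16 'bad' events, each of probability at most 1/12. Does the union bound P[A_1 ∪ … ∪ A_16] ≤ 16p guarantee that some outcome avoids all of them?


Union bound: P[∪_{i=1}^{16} A_i] ≤ Σ_i P[A_i] ≤ 16·p = 16·(1/12) = 4/3.
Numerically: 4/3 ≈ 1.3333333.
Is 4/3 < 1? NO.
Since the bound 4/3 is ≥ 1, the union bound is uninformative here; it does NOT by itself certify existence.

16·p = 4/3 ≈ 1.3333333; existence NOT certified by the union bound.


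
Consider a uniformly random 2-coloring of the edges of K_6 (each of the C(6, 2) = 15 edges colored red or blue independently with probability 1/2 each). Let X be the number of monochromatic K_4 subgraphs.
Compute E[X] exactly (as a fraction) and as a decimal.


Let X = Σ_S X_S over the C(6, 4) = 15 subsets S of size 4, where X_S = 1 if the K_4 on S is monochromatic.
For a fixed S, the K_4 on S has C(4, 2) = 6 edges. P[all 6 edges red] = (1/2)^6, and likewise for blue, so P[monochromatic] = 2·(1/2)^6 = 2^{1 − 6} = 1/32.
By linearity of expectation: E[X] = C(6, 4) · 2^{1 − 6} = 15 · 1/32 = 15/32.
Numerically: E[X] ≈ 0.469.

E[X] = C(6,4)·2^(1−C(4,2)) = 15/32 ≈ 0.469.


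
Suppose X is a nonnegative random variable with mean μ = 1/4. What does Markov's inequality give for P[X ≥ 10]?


μ = E[X] = 1/4, a = 10.
Markov: P[X ≥ 10] ≤ μ/a = (1/4)/10 = 1/40.
Numerically: ≈ 0.025000.
(Since a = 10 > μ = 0.250000, the bound 1/40 is < 1 and informative.)

P[X ≥ 10] ≤ 1/40 ≈ 0.025000.


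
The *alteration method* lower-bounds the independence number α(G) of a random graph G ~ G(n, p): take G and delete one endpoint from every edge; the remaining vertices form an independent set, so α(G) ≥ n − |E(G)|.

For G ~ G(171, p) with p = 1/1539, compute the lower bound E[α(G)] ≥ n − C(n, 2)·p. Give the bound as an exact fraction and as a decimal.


E[|E(G)|] = C(171, 2)·p = 14535 · (1/1539) = 85/9.
E[α(G)] ≥ n − E[|E(G)|] = 171 − 85/9 = 1454/9.
Numerically: ≈ 161.556.
(This is only a lower bound; the true E[α(G)] may be larger.)

E[α(G)] ≥ 1454/9 ≈ 161.556.


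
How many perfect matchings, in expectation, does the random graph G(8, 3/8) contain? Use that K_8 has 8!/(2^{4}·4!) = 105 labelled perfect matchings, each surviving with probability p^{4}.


K_8 has 8!/(2^{4}·4!) = 105 labelled perfect matchings.
For each such perfect matching H, let X_H = 1 if all 4 edges of H are present in G. Then P[X_H = 1] = p^{4} = (3/8)^{4} = 81/4096.
By linearity: E[X] = Σ_H E[X_H] = 105 · p^{4} = 105 · 81/4096 = 8505/4096.
Numerically: E[X] ≈ 2.08.

E[X] = 105 · (3/8)^{4} = 8505/4096 ≈ 2.08.


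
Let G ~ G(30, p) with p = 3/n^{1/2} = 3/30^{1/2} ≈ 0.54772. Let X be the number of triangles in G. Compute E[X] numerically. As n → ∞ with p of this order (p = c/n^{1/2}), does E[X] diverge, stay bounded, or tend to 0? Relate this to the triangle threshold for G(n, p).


Number of potential triangles: C(30, 3) = 4060.
Each occurs with probability p³ ≈ (0.54772)³ ≈ 1.6431677e-01.
By linearity: E[X] = C(30, 3)·p³ ≈ 4060 · 1.6431677e-01 ≈ 667.12608.
Since α = 1/2 < 1, p = c/n^{1/2} ≫ 1/n is above the triangle threshold p ~ 1/n. Asymptotically E[X] ~ (c³/6)·n^{3(1−α)} = (3³/6)·n^{1.5} → ∞; triangles are abundant w.h.p.

E[X] ≈ 667.12608; in regime p = Θ(1/n^{1/2}) E[X] diverges (above the triangle threshold p ~ 1/n).


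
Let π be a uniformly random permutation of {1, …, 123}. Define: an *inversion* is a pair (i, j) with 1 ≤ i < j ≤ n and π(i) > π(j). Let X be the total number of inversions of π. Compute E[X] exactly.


Write X = Σ X_I over the C(123, 2) = 7503 pairs i < j, with X_I the indicator of one inversion.
There are 7503 indicators.
For each fixed pair i < j, the values π(i) and π(j) are two distinct elements of {1, …, 123} in uniformly random order; by symmetry P[π(i) > π(j)] = 1/2.
By linearity: E[X] = 7503 · (1/2) = C(123, 2) · (1/2) = 7503/2 = 7503/2 ≈ 3751.500.

E[X] = 7503/2 = 3751.500.


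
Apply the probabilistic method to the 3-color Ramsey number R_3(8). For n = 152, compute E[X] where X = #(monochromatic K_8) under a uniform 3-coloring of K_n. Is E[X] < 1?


E[X] = C(152, 8) · 3^{1 − 28} = 5859727868575 · 3^{−27} = 5859727868575/7625597484987.
As a reduced fraction: E[X] = 5859727868575/7625597484987 ≈ 0.768429.
Is E[X] < 1? YES.
Since E[X] < 1, there exists a 3-coloring of K_{152} with no monochromatic K_8; hence R_3(8) > 152.

E[X] = 5859727868575/7625597484987 ≈ 0.768429; E[X] < 1, so R_3(8) > 152.


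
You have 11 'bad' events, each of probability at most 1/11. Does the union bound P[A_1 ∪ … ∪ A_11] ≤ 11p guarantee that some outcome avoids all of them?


Union bound: P[∪_{i=1}^{11} A_i] ≤ Σ_i P[A_i] ≤ 11·p = 11·(1/11) = 1.
Numerically: 1 ≈ 1.000.
Is 1 < 1? NO.
Since the bound 1 is ≥ 1, the union bound is uninformative here; it does NOT by itself certify existence.

11·p = 1 ≈ 1.000; existence NOT certified by the union bound.


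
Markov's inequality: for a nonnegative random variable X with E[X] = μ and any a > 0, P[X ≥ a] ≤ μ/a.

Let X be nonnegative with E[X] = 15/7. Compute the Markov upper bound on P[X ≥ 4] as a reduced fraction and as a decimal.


μ = E[X] = 15/7, a = 4.
Markov: P[X ≥ 4] ≤ μ/a = (15/7)/4 = 15/28.
Numerically: ≈ 0.53571.
(Since a = 4 > μ = 2.14286, the bound 15/28 is < 1 and informative.)

P[X ≥ 4] ≤ 15/28 ≈ 0.53571.


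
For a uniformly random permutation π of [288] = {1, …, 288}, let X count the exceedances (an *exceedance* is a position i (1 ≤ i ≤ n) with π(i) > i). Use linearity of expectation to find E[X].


Write X = Σ_{i=1}^{288} X_i, where X_i = 1_{π(i) > i}.
For each fixed i, π(i) is uniform over {1, …, 288} (marginal of a uniform permutation), so P[π(i) > i] = (n − i)/n. Summing: Σ_{i=1}^{288} (n − i)/n = (0 + 1 + … + 287)/288 = 288(288 − 1)/(2·288) = (288 − 1)/2.
Hence E[X] = Σ_{i=1}^{288} (288 − i)/288 = 287/2 ≈ 143.50000.

E[X] = 287/2 = 143.50000.


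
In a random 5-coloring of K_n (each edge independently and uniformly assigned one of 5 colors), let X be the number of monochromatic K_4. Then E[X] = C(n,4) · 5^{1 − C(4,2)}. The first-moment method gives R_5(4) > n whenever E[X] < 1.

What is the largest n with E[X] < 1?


We need C(n, 4) · 5^{1 − 6} < 1, i.e. C(n, 4) < 5^{6 − 1} = 3125.
Check values of n near the boundary:
  n = 15: C(15, 4) = 1365; 1365 < 3125? YES
  n = 16: C(16, 4) = 1820; 1820 < 3125? YES
  n = 17: C(17, 4) = 2380; 2380 < 3125? YES
  n = 18: C(18, 4) = 3060; 3060 < 3125? YES
  n = 19: C(19, 4) = 3876; 3876 < 3125? NO
  n = 20: C(20, 4) = 4845; 4845 < 3125? NO
  n = 21: C(21, 4) = 5985; 5985 < 3125? NO
The largest n with C(n, 4) < 3125 is n = 18 (where E[X] = 612/625 ≈ 0.979200). Hence R_5(4) > 18, i.e. R_5(4) ≥ 19.

Largest n = 18; hence R_5(4) > 18.


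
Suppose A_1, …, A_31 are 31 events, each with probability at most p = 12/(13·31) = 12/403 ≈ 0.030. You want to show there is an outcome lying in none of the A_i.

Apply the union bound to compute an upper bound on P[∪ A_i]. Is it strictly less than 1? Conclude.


Union bound: P[∪_{i=1}^{31} A_i] ≤ Σ_i P[A_i] ≤ 31·p = 31·(12/403) = 12/13.
Numerically: 12/13 ≈ 0.923.
Is 12/13 < 1? YES.
Since P[∪ A_i] ≤ 12/13 < 1, the complement has P[∩ A_i^c] ≥ 1 − 12/13 = 1/13 > 0, so some outcome avoids every A_i.

31·p = 12/13 ≈ 0.923; existence CERTIFIED by the union bound.


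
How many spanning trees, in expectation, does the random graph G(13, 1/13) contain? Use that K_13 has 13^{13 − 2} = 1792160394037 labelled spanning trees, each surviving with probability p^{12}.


K_13 has 13^{13 − 2} = 1792160394037 labelled spanning trees.
For each such spanning tree H, let X_H = 1 if all 12 edges of H are present in G. Then P[X_H = 1] = p^{12} = (1/13)^{12} = 1/23298085122481.
Summing the indicators: E[X] = Σ_H E[X_H] = 1792160394037 · p^{12} = 1792160394037 · 1/23298085122481 = 1/13.
Numerically: E[X] ≈ 0.0769231.

E[X] = 1792160394037 · (1/13)^{12} = 1/13 ≈ 0.0769231.


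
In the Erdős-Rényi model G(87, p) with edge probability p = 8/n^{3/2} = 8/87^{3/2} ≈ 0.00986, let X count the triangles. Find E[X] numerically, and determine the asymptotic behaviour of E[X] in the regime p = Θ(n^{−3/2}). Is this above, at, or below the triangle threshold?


Number of potential triangles: C(87, 3) = 105995.
Each occurs with probability p³ ≈ (0.00986)³ ≈ 9.58150e-07.
By linearity: E[X] = C(87, 3)·p³ ≈ 105995 · 9.58150e-07 ≈ 0.102.
Since α = 3/2 > 1, p = c/n^{3/2} = o(1/n) is below the triangle threshold p ~ 1/n. Asymptotically E[X] ~ (c³/6)·n^{3(1−α)} = (8³/6)·n^{-1.5} → 0, so by Markov's inequality G has no triangles w.h.p.

E[X] ≈ 0.102; in regime p = Θ(1/n^{3/2}) E[X] tends to 0 (below the triangle threshold p ~ 1/n).


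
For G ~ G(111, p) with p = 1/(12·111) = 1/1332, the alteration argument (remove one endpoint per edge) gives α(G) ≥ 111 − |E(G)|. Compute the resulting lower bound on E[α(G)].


E[|E(G)|] = C(111, 2)·p = 6105 · (1/1332) = 55/12.
E[α(G)] ≥ n − E[|E(G)|] = 111 − 55/12 = 1277/12.
Numerically: ≈ 106.4167.
(This is only a lower bound; the true E[α(G)] may be larger.)

E[α(G)] ≥ 1277/12 ≈ 106.4167.


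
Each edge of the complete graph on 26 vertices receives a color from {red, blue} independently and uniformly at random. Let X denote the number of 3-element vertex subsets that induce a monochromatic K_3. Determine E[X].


Let X = Σ_S X_S over the C(26, 3) = 2600 subsets S of size 3, where X_S = 1 if the K_3 on S is monochromatic.
For a fixed S, the K_3 on S has C(3, 2) = 3 edges. P[all 3 edges red] = (1/2)^3, and likewise for blue, so P[monochromatic] = 2·(1/2)^3 = 2^{1 − 3} = 1/4.
By linearity: E[X] = C(26, 3) · 2^{1 − 3} = 2600 · 1/4 = 650.
Numerically: E[X] ≈ 650.000000.

E[X] = C(26,3)·2^(1−C(3,2)) = 650 ≈ 650.000000.


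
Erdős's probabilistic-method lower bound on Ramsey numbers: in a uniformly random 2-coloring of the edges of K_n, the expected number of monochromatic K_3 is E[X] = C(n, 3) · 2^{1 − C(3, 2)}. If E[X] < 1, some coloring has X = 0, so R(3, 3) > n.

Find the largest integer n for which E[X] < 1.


We need C(n, 3) · 2^{1 − 3} < 1, i.e. C(n, 3) < 2^{3 − 1} = 4.
Check values of n near the boundary:
  n = 3: C(3, 3) = 1; 1 < 4? YES
  n = 4: C(4, 3) = 4; 4 < 4? NO
  n = 5: C(5, 3) = 10; 10 < 4? NO
  n = 6: C(6, 3) = 20; 20 < 4? NO
The largest n with C(n, 3) < 4 is n = 3 (where E[X] = 1/4 ≈ 0.2500000). Hence R(3, 3) > 3, i.e. R(3, 3) ≥ 4.

Largest n = 3; hence R(3, 3) > 3.


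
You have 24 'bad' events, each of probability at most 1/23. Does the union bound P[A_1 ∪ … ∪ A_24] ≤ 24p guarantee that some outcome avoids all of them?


Union bound: P[∪_{i=1}^{24} A_i] ≤ Σ_i P[A_i] ≤ 24·p = 24·(1/23) = 24/23.
Numerically: 24/23 ≈ 1.0434783.
Is 24/23 < 1? NO.
Since the bound 24/23 is ≥ 1, the union bound is uninformative here; it does NOT by itself certify existence.

24·p = 24/23 ≈ 1.0434783; existence NOT certified by the union bound.


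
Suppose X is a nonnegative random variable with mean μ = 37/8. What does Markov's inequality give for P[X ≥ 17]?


μ = E[X] = 37/8, a = 17.
Markov: P[X ≥ 17] ≤ μ/a = (37/8)/17 = 37/136.
Numerically: ≈ 0.272.
(Since a = 17 > μ = 4.625, the bound 37/136 is < 1 and informative.)

P[X ≥ 17] ≤ 37/136 ≈ 0.272.


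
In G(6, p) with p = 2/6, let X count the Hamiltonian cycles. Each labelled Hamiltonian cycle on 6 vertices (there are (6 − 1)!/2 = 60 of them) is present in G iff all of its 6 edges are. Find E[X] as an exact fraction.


K_6 has (6 − 1)!/2 = 60 labelled Hamiltonian cycles.
For each such Hamiltonian cycle H, let X_H = 1 if all 6 edges of H are present in G. Then P[X_H = 1] = p^{6} = (1/3)^{6} = 1/729.
By linearity: E[X] = Σ_H E[X_H] = 60 · p^{6} = 60 · 1/729 = 20/243.
Numerically: E[X] ≈ 0.0823.

E[X] = 60 · (1/3)^{6} = 20/243 ≈ 0.0823.


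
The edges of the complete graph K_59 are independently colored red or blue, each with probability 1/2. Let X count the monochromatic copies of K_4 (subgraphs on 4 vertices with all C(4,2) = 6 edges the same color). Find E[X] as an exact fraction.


Let X = Σ_S X_S over the C(59, 4) = 455126 subsets S of size 4, where X_S = 1 if the K_4 on S is monochromatic.
For a fixed S, the K_4 on S has C(4, 2) = 6 edges. P[all 6 edges red] = (1/2)^6, and likewise for blue, so P[monochromatic] = 2·(1/2)^6 = 2^{1 − 6} = 1/32.
By linearity: E[X] = C(59, 4) · 2^{1 − 6} = 455126 · 1/32 = 227563/16.
Numerically: E[X] ≈ 14222.687500.

E[X] = C(59,4)·2^(1−C(4,2)) = 227563/16 ≈ 14222.687500.


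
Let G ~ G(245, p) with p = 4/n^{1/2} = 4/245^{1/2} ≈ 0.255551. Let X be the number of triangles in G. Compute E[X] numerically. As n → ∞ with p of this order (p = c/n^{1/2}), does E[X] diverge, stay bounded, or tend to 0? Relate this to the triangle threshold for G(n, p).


Number of potential triangles: C(245, 3) = 2421090.
Each occurs with probability p³ ≈ (0.255551)³ ≈ 1.66890205e-02.
By linearity: E[X] = C(245, 3)·p³ ≈ 2421090 · 1.66890205e-02 ≈ 40405.620578.
Since α = 1/2 < 1, p = c/n^{1/2} ≫ 1/n is above the triangle threshold p ~ 1/n. Asymptotically E[X] ~ (c³/6)·n^{3(1−α)} = (4³/6)·n^{1.5} → ∞; triangles are abundant w.h.p.

E[X] ≈ 40405.620578; in regime p = Θ(1/n^{1/2}) E[X] diverges (above the triangle threshold p ~ 1/n).


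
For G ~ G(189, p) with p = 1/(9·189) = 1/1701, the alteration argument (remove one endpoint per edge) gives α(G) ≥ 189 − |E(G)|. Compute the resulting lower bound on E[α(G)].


E[|E(G)|] = C(189, 2)·p = 17766 · (1/1701) = 94/9.
E[α(G)] ≥ n − E[|E(G)|] = 189 − 94/9 = 1607/9.
Numerically: ≈ 178.556.
(This is only a lower bound; the true E[α(G)] may be larger.)

E[α(G)] ≥ 1607/9 ≈ 178.556.


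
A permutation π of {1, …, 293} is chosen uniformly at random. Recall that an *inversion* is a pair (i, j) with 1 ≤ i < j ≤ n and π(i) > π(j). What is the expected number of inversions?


Write X = Σ X_I over the C(293, 2) = 42778 pairs i < j, with X_I the indicator of one inversion.
There are 42778 indicators.
For each fixed pair i < j, the values π(i) and π(j) are two distinct elements of {1, …, 293} in uniformly random order; by symmetry P[π(i) > π(j)] = 1/2.
By linearity: E[X] = 42778 · (1/2) = C(293, 2) · (1/2) = 42778/2 = 21389 ≈ 21389.0000.

E[X] = 21389 = 21389.0000.


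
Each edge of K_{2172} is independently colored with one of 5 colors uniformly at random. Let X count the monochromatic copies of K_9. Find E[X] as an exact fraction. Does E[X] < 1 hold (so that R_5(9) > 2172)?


E[X] = C(2172, 9) · 5^{1 − 36} = 2915866900084148060642020 · 5^{−35} = 2915866900084148060642020/2910383045673370361328125.
As a reduced fraction: E[X] = 583173380016829612128404/582076609134674072265625 ≈ 1.0019.
Is E[X] < 1? NO.
Since E[X] ≥ 1, the first-moment bound is inconclusive at n = 2172; it does NOT by itself certify R_5(9) > 2172.

E[X] = 583173380016829612128404/582076609134674072265625 ≈ 1.0019; E[X] ≥ 1; first-moment method inconclusive here.


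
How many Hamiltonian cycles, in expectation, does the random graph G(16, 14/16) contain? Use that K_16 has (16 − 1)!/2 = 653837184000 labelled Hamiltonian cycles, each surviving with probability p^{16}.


K_16 has (16 − 1)!/2 = 653837184000 labelled Hamiltonian cycles.
For each such Hamiltonian cycle H, let X_H = 1 if all 16 edges of H are present in G. Then P[X_H = 1] = p^{16} = (7/8)^{16} = 33232930569601/281474976710656.
By linearity: E[X] = Σ_H E[X_H] = 653837184000 · p^{16} = 653837184000 · 33232930569601/281474976710656 = 21219654042671322112875/274877906944.
Numerically: E[X] ≈ 7.7197e+10.

E[X] = 653837184000 · (7/8)^{16} = 21219654042671322112875/274877906944 ≈ 7.7197e+10.


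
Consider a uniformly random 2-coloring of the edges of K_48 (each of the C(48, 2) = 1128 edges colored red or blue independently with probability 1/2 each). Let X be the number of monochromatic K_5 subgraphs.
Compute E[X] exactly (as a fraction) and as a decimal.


Let X = Σ_S X_S over the C(48, 5) = 1712304 subsets S of size 5, where X_S = 1 if the K_5 on S is monochromatic.
For a fixed S, the K_5 on S has C(5, 2) = 10 edges. P[all 10 edges red] = (1/2)^10, and likewise for blue, so P[monochromatic] = 2·(1/2)^10 = 2^{1 − 10} = 1/512.
By linearity of expectation: E[X] = C(48, 5) · 2^{1 − 10} = 1712304 · 1/512 = 107019/32.
Numerically: E[X] ≈ 3344.344.

E[X] = C(48,5)·2^(1−C(5,2)) = 107019/32 ≈ 3344.344.


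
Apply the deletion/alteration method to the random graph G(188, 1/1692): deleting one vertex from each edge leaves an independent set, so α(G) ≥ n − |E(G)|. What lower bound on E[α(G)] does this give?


E[|E(G)|] = C(188, 2)·p = 17578 · (1/1692) = 187/18.
E[α(G)] ≥ n − E[|E(G)|] = 188 − 187/18 = 3197/18.
Numerically: ≈ 177.6111.
(This is only a lower bound; the true E[α(G)] may be larger.)

E[α(G)] ≥ 3197/18 ≈ 177.6111.


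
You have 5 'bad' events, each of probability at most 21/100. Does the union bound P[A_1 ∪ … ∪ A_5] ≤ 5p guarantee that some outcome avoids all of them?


Union bound: P[∪_{i=1}^{5} A_i] ≤ Σ_i P[A_i] ≤ 5·p = 5·(21/100) = 21/20.
Numerically: 21/20 ≈ 1.0500.
Is 21/20 < 1? NO.
Since the bound 21/20 is ≥ 1, the union bound is uninformative here; it does NOT by itself certify existence.

5·p = 21/20 ≈ 1.0500; existence NOT certified by the union bound.


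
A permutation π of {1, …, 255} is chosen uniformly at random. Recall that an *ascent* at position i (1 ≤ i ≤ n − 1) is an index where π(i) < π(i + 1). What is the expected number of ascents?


Write X = Σ X_I over i = 1, …, 254, with X_I the indicator of one ascent.
There are 254 indicators.
For each fixed i, the pair (π(i), π(i+1)) is a uniformly random ordered pair of distinct values from {1, …, 255}; by symmetry P[π(i) < π(i+1)] = 1/2.
By linearity: E[X] = 254 · (1/2) = (255 − 1) · (1/2) = 127 ≈ 127.0000.

E[X] = 127 = 127.0000.


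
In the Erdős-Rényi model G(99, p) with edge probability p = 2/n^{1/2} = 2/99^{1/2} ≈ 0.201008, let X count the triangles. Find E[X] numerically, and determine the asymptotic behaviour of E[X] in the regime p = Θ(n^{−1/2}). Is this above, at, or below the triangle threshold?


Number of potential triangles: C(99, 3) = 156849.
Each occurs with probability p³ ≈ (0.201008)³ ≈ 8.12151770e-03.
By linearity: E[X] = C(99, 3)·p³ ≈ 156849 · 8.12151770e-03 ≈ 1273.851930.
Since α = 1/2 < 1, p = c/n^{1/2} ≫ 1/n is above the triangle threshold p ~ 1/n. Asymptotically E[X] ~ (c³/6)·n^{3(1−α)} = (2³/6)·n^{1.5} → ∞; triangles are abundant w.h.p.

E[X] ≈ 1273.851930; in regime p = Θ(1/n^{1/2}) E[X] diverges (above the triangle threshold p ~ 1/n).


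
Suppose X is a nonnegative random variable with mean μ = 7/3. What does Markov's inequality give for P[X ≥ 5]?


μ = E[X] = 7/3, a = 5.
Markov: P[X ≥ 5] ≤ μ/a = (7/3)/5 = 7/15.
Numerically: ≈ 0.4667.
(Since a = 5 > μ = 2.3333, the bound 7/15 is < 1 and informative.)

P[X ≥ 5] ≤ 7/15 ≈ 0.4667.


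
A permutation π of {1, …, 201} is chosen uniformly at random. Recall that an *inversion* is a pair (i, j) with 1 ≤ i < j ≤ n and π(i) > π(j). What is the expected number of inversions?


Write X = Σ X_I over the C(201, 2) = 20100 pairs i < j, with X_I the indicator of one inversion.
There are 20100 indicators.
For each fixed pair i < j, the values π(i) and π(j) are two distinct elements of {1, …, 201} in uniformly random order; by symmetry P[π(i) > π(j)] = 1/2.
By linearity: E[X] = 20100 · (1/2) = C(201, 2) · (1/2) = 20100/2 = 10050 ≈ 10050.000.

E[X] = 10050 = 10050.000.


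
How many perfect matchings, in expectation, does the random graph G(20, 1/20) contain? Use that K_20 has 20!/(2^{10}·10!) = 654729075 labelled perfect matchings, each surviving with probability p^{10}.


K_20 has 20!/(2^{10}·10!) = 654729075 labelled perfect matchings.
For each such perfect matching H, let X_H = 1 if all 10 edges of H are present in G. Then P[X_H = 1] = p^{10} = (1/20)^{10} = 1/10240000000000.
By linearity of expectation: E[X] = Σ_H E[X_H] = 654729075 · p^{10} = 654729075 · 1/10240000000000 = 26189163/409600000000.
Numerically: E[X] ≈ 6.39e-05.

E[X] = 654729075 · (1/20)^{10} = 26189163/409600000000 ≈ 6.39e-05.


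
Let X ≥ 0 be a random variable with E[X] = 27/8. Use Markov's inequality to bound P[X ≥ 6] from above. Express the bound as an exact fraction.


μ = E[X] = 27/8, a = 6.
Markov: P[X ≥ 6] ≤ μ/a = (27/8)/6 = 9/16.
Numerically: ≈ 0.5625.
(Since a = 6 > μ = 3.3750, the bound 9/16 is < 1 and informative.)

P[X ≥ 6] ≤ 9/16 ≈ 0.5625.


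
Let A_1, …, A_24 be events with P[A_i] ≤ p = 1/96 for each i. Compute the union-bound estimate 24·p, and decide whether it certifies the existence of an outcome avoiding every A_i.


Union bound: P[∪_{i=1}^{24} A_i] ≤ Σ_i P[A_i] ≤ 24·p = 24·(1/96) = 1/4.
Numerically: 1/4 ≈ 0.25000.
Is 1/4 < 1? YES.
Since P[∪ A_i] ≤ 1/4 < 1, the complement has P[∩ A_i^c] ≥ 1 − 1/4 = 3/4 > 0, so some outcome avoids every A_i.

24·p = 1/4 ≈ 0.25000; existence CERTIFIED by the union bound.


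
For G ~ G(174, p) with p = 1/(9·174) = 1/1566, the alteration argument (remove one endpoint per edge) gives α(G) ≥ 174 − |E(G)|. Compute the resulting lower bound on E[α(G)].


E[|E(G)|] = C(174, 2)·p = 15051 · (1/1566) = 173/18.
E[α(G)] ≥ n − E[|E(G)|] = 174 − 173/18 = 2959/18.
Numerically: ≈ 164.38889.
(This is only a lower bound; the true E[α(G)] may be larger.)

E[α(G)] ≥ 2959/18 ≈ 164.38889.


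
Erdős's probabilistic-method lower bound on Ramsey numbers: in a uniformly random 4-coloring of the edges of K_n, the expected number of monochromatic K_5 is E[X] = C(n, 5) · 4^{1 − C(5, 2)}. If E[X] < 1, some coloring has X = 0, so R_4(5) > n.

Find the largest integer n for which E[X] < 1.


We need C(n, 5) · 4^{1 − 10} < 1, i.e. C(n, 5) < 4^{10 − 1} = 262144.
Check values of n near the boundary:
  n = 28: C(28, 5) = 98280; 98280 < 262144? YES
  n = 29: C(29, 5) = 118755; 118755 < 262144? YES
  n = 30: C(30, 5) = 142506; 142506 < 262144? YES
  n = 31: C(31, 5) = 169911; 169911 < 262144? YES
  n = 32: C(32, 5) = 201376; 201376 < 262144? YES
  n = 33: C(33, 5) = 237336; 237336 < 262144? YES
  n = 34: C(34, 5) = 278256; 278256 < 262144? NO
  n = 35: C(35, 5) = 324632; 324632 < 262144? NO
  n = 36: C(36, 5) = 376992; 376992 < 262144? NO
The largest n with C(n, 5) < 262144 is n = 33 (where E[X] = 29667/32768 ≈ 0.9054). Hence R_4(5) > 33, i.e. R_4(5) ≥ 34.

Largest n = 33; hence R_4(5) > 33.
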